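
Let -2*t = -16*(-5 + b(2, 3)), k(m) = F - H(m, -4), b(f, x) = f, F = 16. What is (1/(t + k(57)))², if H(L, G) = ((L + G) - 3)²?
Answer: 1/6290064 ≈ 1.5898e-7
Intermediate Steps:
H(L, G) = (-3 + G + L)² (H(L, G) = ((G + L) - 3)² = (-3 + G + L)²)
k(m) = 16 - (-7 + m)² (k(m) = 16 - (-3 - 4 + m)² = 16 - (-7 + m)²)
t = -24 (t = -(-8)*(-5 + 2) = -(-8)*(-3) = -½*48 = -24)
(1/(t + k(57)))² = (1/(-24 + (16 - (-7 + 57)²)))² = (1/(-24 + (16 - 1*50²)))² = (1/(-24 + (16 - 1*2500)))² = (1/(-24 + (16 - 2500)))² = (1/(-24 - 2484))² = (1/(-2508))² = (-1/2508)² = 1/6290064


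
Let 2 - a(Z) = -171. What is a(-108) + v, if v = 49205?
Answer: 49378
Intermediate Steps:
a(Z) = 173 (a(Z) = 2 - 1*(-171) = 2 + 171 = 173)
a(-108) + v = 173 + 49205 = 49378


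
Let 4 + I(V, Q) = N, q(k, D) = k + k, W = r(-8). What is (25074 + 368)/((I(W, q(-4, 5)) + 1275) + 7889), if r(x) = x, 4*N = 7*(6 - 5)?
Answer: 101768/36647 ≈ 2.7770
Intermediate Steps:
N = 7/4 (N = (7*(6 - 5))/4 = (7*1)/4 = (1/4)*7 = 7/4 ≈ 1.7500)
W = -8
q(k, D) = 2*k
I(V, Q) = -9/4 (I(V, Q) = -4 + 7/4 = -9/4)
(25074 + 368)/((I(W, q(-4, 5)) + 1275) + 7889) = (25074 + 368)/((-9/4 + 1275) + 7889) = 25442/(5091/4 + 7889) = 25442/(36647/4) = 25442*(4/36647) = 101768/36647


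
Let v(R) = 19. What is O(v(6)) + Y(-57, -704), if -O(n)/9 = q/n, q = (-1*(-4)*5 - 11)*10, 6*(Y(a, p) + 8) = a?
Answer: -2285/38 ≈ -60.132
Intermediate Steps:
Y(a, p) = -8 + a/6
q = 90 (q = (4*5 - 11)*10 = (20 - 11)*10 = 9*10 = 90)
O(n) = -810/n
O(v(6)) + Y(-57, -704) = -810/19 + (-8 + (⅙)*(-57)) = -810*1/19 + (-8 - 19/2) = -810/19 - 35/2 = -2285/38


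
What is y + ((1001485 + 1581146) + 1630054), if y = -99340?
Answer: 4113345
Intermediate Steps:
y + ((1001485 + 1581146) + 1630054) = -99340 + ((1001485 + 1581146) + 1630054) = -99340 + (2582631 + 1630054) = -99340 + 4212685 = 4113345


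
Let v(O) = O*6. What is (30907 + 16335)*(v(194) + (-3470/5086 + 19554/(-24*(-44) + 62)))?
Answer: 6099894722276/109349 ≈ 5.5784e+7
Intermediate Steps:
v(O) = 6*O
(30907 + 16335)*(v(194) + (-3470/5086 + 19554/(-24*(-44) + 62))) = (30907 + 16335)*(6*194 + (-3470/5086 + 19554/(-24*(-44) + 62))) = 47242*(1164 + (-3470*1/5086 + 19554/(1056 + 62))) = 47242*(1164 + (-1735/2543 + 19554/1118)) = 47242*(1164 + (-1735/2543 + 19554*(1/1118))) = 47242*(1164 + (-1735/2543 + 9777/559)) = 47242*(1164 + 23893046/1421537) = 47242*(1678562114/1421537) = 6099894722276/109349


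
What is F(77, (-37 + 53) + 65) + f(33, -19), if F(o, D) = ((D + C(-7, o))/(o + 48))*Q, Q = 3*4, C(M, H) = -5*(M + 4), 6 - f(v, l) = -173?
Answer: 23527/125 ≈ 188.22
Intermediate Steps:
f(v, l) = 179 (f(v, l) = 6 - 1*(-173) = 6 + 173 = 179)
C(M, H) = -20 - 5*M (C(M, H) = -5*(4 + M) = -20 - 5*M)
Q = 12
F(o, D) = 12*(15 + D)/(48 + o) (F(o, D) = ((D + (-20 - 5*(-7)))/(o + 48))*12 = ((D + (-20 + 35))/(48 + o))*12 = ((D + 15)/(48 + o))*12 = ((15 + D)/(48 + o))*12 = 12*(15 + D)/(48 + o))
F(77, (-37 + 53) + 65) + f(33, -19) = 12*(15 + ((-37 + 53) + 65))/(48 + 77) + 179 = 12*(15 + (16 + 65))/125 + 179 = 12*(1/125)*(15 + 81) + 179 = 12*(1/125)*96 + 179 = 1152/125 + 179 = 23527/125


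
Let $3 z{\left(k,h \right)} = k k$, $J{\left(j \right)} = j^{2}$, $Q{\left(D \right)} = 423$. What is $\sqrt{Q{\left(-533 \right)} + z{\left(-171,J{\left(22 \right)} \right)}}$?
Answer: $3 \sqrt{1130} \approx 100.85$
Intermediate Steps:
$z{\left(k,h \right)} = \frac{k^{2}}{3}$ ($z{\left(k,h \right)} = \frac{k k}{3} = \frac{k^{2}}{3}$)
$\sqrt{Q{\left(-533 \right)} + z{\left(-171,J{\left(22 \right)} \right)}} = \sqrt{423 + \frac{\left(-171\right)^{2}}{3}} = \sqrt{423 + \frac{1}{3} \cdot 29241} = \sqrt{423 + 9747} = \sqrt{10170} = 3 \sqrt{1130}$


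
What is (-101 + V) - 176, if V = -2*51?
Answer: -379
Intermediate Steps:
V = -102
(-101 + V) - 176 = (-101 - 102) - 176 = -203 - 176 = -379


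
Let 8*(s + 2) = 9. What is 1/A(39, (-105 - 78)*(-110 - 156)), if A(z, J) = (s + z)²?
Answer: 64/93025 ≈ 0.00068799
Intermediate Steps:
s = -7/8 (s = -2 + (⅛)*9 = -2 + 9/8 = -7/8 ≈ -0.87500)
A(z, J) = (-7/8 + z)²
1/A(39, (-105 - 78)*(-110 - 156)) = 1/((-7 + 8*39)²/64) = 1/((-7 + 312)²/64) = 1/((1/64)*305²) = 1/((1/64)*93025) = 1/(93025/64) = 64/93025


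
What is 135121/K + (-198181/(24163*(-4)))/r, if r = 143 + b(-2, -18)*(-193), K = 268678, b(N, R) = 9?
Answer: 10381969331565/20696708046632 ≈ 0.50162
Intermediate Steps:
r = -1594 (r = 143 + 9*(-193) = 143 - 1737 = -1594)
135121/K + (-198181/(24163*(-4)))/r = 135121/268678 - 198181/(24163*(-4))/(-1594) = 135121*(1/268678) - 198181/(-96652)*(-1/1594) = 135121/268678 - 198181*(-1/96652)*(-1/1594) = 135121/268678 + (198181/96652)*(-1/1594) = 135121/268678 - 198181/154063288 = 10381969331565/20696708046632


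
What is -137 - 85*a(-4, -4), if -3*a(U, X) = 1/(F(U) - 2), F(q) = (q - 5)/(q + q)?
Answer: -3557/21 ≈ -169.38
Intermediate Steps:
F(q) = (-5 + q)/(2*q) (F(q) = (-5 + q)/((2*q)) = (-5 + q)*(1/(2*q)) = (-5 + q)/(2*q))
a(U, X) = -1/(3*(-2 + (-5 + U)/(2*U))) (a(U, X) = -1/(3*((-5 + U)/(2*U) - 2)) = -1/(3*(-2 + (-5 + U)/(2*U))))
-137 - 85*a(-4, -4) = -137 - 170*(-4)/(3*(5 + 3*(-4))) = -137 - 170*(-4)/(3*(5 - 12)) = -137 - 170*(-4)/(3*(-7)) = -137 - 170*(-4)*(-1)/(3*7) = -137 - 85*8/21 = -137 - 680/21 = -3557/21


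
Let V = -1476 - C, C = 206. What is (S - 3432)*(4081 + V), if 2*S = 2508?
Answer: -5225022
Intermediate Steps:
S = 1254 (S = (1/2)*2508 = 1254)
V = -1682 (V = -1476 - 1*206 = -1476 - 206 = -1682)
(S - 3432)*(4081 + V) = (1254 - 3432)*(4081 - 1682) = -2178*2399 = -5225022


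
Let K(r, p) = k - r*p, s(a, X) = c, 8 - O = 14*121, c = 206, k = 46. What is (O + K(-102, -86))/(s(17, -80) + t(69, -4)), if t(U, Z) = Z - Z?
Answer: -5206/103 ≈ -50.544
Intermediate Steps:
t(U, Z) = 0
O = -1686 (O = 8 - 14*121 = 8 - 1*1694 = 8 - 1694 = -1686)
s(a, X) = 206
K(r, p) = 46 - p*r (K(r, p) = 46 - r*p = 46 - p*r)
(O + K(-102, -86))/(s(17, -80) + t(69, -4)) = (-1686 + (46 - 1*(-86)*(-102)))/(206 + 0) = (-1686 + (46 - 8772))/206 = (-1686 - 8726)*(1/206) = -10412*1/206 = -5206/103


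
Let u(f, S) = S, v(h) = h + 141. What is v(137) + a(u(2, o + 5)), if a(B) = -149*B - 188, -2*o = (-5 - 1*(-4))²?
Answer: -1161/2 ≈ -580.50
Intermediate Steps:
o = -½ (o = -(-5 - 1*(-4))²/2 = -(-5 + 4)²/2 = -½*(-1)² = -½*1 = -½ ≈ -0.50000)
v(h) = 141 + h
a(B) = -188 - 149*B
v(137) + a(u(2, o + 5)) = (141 + 137) + (-188 - 149*(-½ + 5)) = 278 + (-188 - 149*9/2) = 278 + (-188 - 1341/2) = 278 - 1717/2 = -1161/2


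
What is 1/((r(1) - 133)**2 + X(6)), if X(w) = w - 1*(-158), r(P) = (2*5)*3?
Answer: 1/10773 ≈ 9.2825e-5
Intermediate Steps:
r(P) = 30 (r(P) = 10*3 = 30)
X(w) = 158 + w (X(w) = w + 158 = 158 + w)
1/((r(1) - 133)**2 + X(6)) = 1/((30 - 133)**2 + (158 + 6)) = 1/((-103)**2 + 164) = 1/(10609 + 164) = 1/10773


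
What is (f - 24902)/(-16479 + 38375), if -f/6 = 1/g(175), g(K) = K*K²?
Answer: -16682394532/14668609375 ≈ -1.1373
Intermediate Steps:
g(K) = K³
f = -6/5359375 (f = -6/(175³) = -6/5359375 ≈ -1.1195e-6)
(f - 24902)/(-16479 + 38375) = (-6/5359375 - 24902)/(-16479 + 38375) = -133459156256/5359375/21896 = -133459156256/5359375*1/21896 = -16682394532/14668609375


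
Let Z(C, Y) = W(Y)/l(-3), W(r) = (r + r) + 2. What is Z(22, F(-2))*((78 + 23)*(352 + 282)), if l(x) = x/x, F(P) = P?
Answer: -128068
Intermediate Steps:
W(r) = 2 + 2*r (W(r) = 2*r + 2 = 2 + 2*r)
l(x) = 1
Z(C, Y) = 2 + 2*Y (Z(C, Y) = (2 + 2*Y)/1 = (2 + 2*Y)*1 = 2 + 2*Y)
Z(22, F(-2))*((78 + 23)*(352 + 282)) = (2 + 2*(-2))*((78 + 23)*(352 + 282)) = (2 - 4)*(101*634) = -2*64034 = -128068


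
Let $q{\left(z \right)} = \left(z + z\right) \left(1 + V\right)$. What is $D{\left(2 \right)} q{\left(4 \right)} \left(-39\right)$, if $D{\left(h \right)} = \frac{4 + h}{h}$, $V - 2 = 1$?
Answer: $-3744$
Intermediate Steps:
$V = 3$ ($V = 2 + 1 = 3$)
$q{\left(z \right)} = 8 z$ ($q{\left(z \right)} = \left(z + z\right) \left(1 + 3\right) = 2 z 4 = 8 z$)
$D{\left(h \right)} = \frac{4 + h}{h}$
$D{\left(2 \right)} q{\left(4 \right)} \left(-39\right) = \frac{4 + 2}{2} \cdot 8 \cdot 4 \left(-39\right) = \frac{1}{2} \cdot 6 \cdot 32 \left(-39\right) = 3 \cdot 32 \left(-39\right) = 96 \left(-39\right) = -3744$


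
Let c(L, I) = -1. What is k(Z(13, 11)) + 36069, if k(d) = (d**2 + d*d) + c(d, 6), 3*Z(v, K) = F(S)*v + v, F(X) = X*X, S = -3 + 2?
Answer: 325964/9 ≈ 36218.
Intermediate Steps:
S = -1
F(X) = X**2
Z(v, K) = 2*v/3 (Z(v, K) = ((-1)**2*v + v)/3 = (1*v + v)/3 = (v + v)/3 = (2*v)/3 = 2*v/3)
k(d) = -1 + 2*d**2 (k(d) = (d**2 + d*d) - 1 = (d**2 + d**2) - 1 = 2*d**2 - 1 = -1 + 2*d**2)
k(Z(13, 11)) + 36069 = (-1 + 2*((2/3)*13)**2) + 36069 = (-1 + 2*(26/3)**2) + 36069 = (-1 + 2*(676/9)) + 36069 = (-1 + 1352/9) + 36069 = 1343/9 + 36069 = 325964/9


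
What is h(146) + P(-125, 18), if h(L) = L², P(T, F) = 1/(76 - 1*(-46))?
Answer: 2600553/122 ≈ 21316.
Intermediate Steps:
P(T, F) = 1/122 (P(T, F) = 1/(76 + 46) = 1/122)
h(146) + P(-125, 18) = 146² + 1/122 = 21316 + 1/122 = 2600553/122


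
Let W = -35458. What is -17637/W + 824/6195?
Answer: 138478607/219662310 ≈ 0.63042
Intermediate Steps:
-17637/W + 824/6195 = -17637/(-35458) + 824/6195 = -17637*(-1/35458) + 824*(1/6195) = 17637/35458 + 824/6195 = 138478607/219662310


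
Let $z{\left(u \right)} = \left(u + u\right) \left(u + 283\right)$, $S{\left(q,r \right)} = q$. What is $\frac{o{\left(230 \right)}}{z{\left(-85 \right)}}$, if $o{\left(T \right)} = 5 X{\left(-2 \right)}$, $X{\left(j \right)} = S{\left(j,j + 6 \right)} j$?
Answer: $- \frac{1}{1683} \approx -0.00059418$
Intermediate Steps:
$X{\left(j \right)} = j^{2}$ ($X{\left(j \right)} = j j = j^{2}$)
$z{\left(u \right)} = 2 u \left(283 + u\right)$
$o{\left(T \right)} = 20$ ($o{\left(T \right)} = 5 \left(-2\right)^{2} = 5 \cdot 4 = 20$)
$\frac{o{\left(230 \right)}}{z{\left(-85 \right)}} = \frac{20}{2 \left(-85\right) \left(283 - 85\right)} = \frac{20}{2 \left(-85\right) 198} = \frac{20}{-33660} = 20 \left(- \frac{1}{33660}\right) = - \frac{1}{1683}$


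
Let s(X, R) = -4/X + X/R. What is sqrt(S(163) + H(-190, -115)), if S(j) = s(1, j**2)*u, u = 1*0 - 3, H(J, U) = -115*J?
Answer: 5*sqrt(23234059)/163 ≈ 147.86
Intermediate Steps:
u = -3 (u = 0 - 3 = -3)
S(j) = 12 - 3/j**2 (S(j) = (-4/1 + 1/j**2)*(-3) = (-4*1 + 1/j**2)*(-3) = (-4 + j**(-2))*(-3) = 12 - 3/j**2)
sqrt(S(163) + H(-190, -115)) = sqrt((12 - 3/163**2) - 115*(-190)) = sqrt((12 - 3*1/26569) + 21850) = sqrt((12 - 3/26569) + 21850) = sqrt(318825/26569 + 21850) = sqrt(580851475/26569) = 5*sqrt(23234059)/163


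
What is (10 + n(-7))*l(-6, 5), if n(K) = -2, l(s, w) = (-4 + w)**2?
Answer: 8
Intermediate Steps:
(10 + n(-7))*l(-6, 5) = (10 - 2)*(-4 + 5)**2 = 8*1**2 = 8*1 = 8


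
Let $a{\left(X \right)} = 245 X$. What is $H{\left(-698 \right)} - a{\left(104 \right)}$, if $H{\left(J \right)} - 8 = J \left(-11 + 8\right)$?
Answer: $-23378$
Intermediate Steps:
$H{\left(J \right)} = 8 - 3 J$ ($H{\left(J \right)} = 8 + J \left(-11 + 8\right) = 8 + J \left(-3\right) = 8 - 3 J$)
$H{\left(-698 \right)} - a{\left(104 \right)} = \left(8 - -2094\right) - 245 \cdot 104 = \left(8 + 2094\right) - 25480 = 2102 - 25480 = -23378$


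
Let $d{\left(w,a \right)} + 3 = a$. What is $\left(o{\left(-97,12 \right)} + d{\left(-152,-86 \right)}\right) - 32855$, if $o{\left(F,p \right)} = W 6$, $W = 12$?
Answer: $-32872$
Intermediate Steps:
$o{\left(F,p \right)} = 72$ ($o{\left(F,p \right)} = 12 \cdot 6 = 72$)
$d{\left(w,a \right)} = -3 + a$
$\left(o{\left(-97,12 \right)} + d{\left(-152,-86 \right)}\right) - 32855 = \left(72 - 89\right) - 32855 = -17 - 32855 = -32872$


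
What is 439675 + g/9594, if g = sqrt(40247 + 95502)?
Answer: 439675 + sqrt(135749)/9594 ≈ 4.3968e+5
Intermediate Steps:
g = sqrt(135749) ≈ 368.44
439675 + g/9594 = 439675 + sqrt(135749)/9594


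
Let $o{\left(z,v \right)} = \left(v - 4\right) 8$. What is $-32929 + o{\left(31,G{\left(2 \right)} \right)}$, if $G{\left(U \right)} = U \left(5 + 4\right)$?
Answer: $-32817$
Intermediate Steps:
$G{\left(U \right)} = 9 U$ ($G{\left(U \right)} = U 9 = 9 U$)
$o{\left(z,v \right)} = -32 + 8 v$ ($o{\left(z,v \right)} = \left(-4 + v\right) 8 = -32 + 8 v$)
$-32929 + o{\left(31,G{\left(2 \right)} \right)} = -32929 - \left(32 - 8 \cdot 9 \cdot 2\right) = -32929 + \left(-32 + 8 \cdot 18\right) = -32929 + \left(-32 + 144\right) = -32929 + 112 = -32817$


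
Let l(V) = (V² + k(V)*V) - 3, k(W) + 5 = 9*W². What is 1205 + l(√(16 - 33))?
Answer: 1185 - 158*I*√17 ≈ 1185.0 - 651.45*I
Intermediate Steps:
k(W) = -5 + 9*W²
l(V) = -3 + V² + V*(-5 + 9*V²) (l(V) = (V² + (-5 + 9*V²)*V) - 3 = (V² + V*(-5 + 9*V²)) - 3 = -3 + V² + V*(-5 + 9*V²))
1205 + l(√(16 - 33)) = 1205 + (-3 + (√(16 - 33))² + √(16 - 33)*(-5 + 9*(√(16 - 33))²)) = 1205 + (-3 + (√(-17))² + √(-17)*(-5 + 9*(√(-17))²)) = 1205 + (-3 + (I*√17)² + (I*√17)*(-5 + 9*(I*√17)²)) = 1205 + (-3 - 17 + (I*√17)*(-5 + 9*(-17))) = 1205 + (-3 - 17 + (I*√17)*(-5 - 153)) = 1205 + (-3 - 17 + (I*√17)*(-158)) = 1205 + (-3 - 17 - 158*I*√17) = 1205 + (-20 - 158*I*√17) = 1185 - 158*I*√17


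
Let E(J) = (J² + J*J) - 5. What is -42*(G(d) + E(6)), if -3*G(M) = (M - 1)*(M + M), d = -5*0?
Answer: -2814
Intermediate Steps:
E(J) = -5 + 2*J² (E(J) = (J² + J²) - 5 = 2*J² - 5 = -5 + 2*J²)
d = 0
G(M) = -2*M*(-1 + M)/3 (G(M) = -(M - 1)*(M + M)/3 = -(-1 + M)*2*M/3 = -2*M*(-1 + M)/3)
-42*(G(d) + E(6)) = -42*((⅔)*0*(1 - 1*0) + (-5 + 2*6²)) = -42*((⅔)*0*(1 + 0) + (-5 + 2*36)) = -42*((⅔)*0*1 + (-5 + 72)) = -42*(0 + 67) = -42*67 = -2814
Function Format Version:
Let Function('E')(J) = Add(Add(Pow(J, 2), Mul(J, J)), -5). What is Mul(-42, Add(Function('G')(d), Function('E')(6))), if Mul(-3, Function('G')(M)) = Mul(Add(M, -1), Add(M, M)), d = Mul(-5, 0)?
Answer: -2814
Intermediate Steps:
Function('E')(J) = Add(-5, Mul(2, Pow(J, 2))) (Function('E')(J) = Add(Add(Pow(J, 2), Pow(J, 2)), -5) = Add(Mul(2, Pow(J, 2)), -5) = Add(-5, Mul(2, Pow(J, 2))))
d = 0
Function('G')(M) = Mul(Rational(-2, 3), M, Add(-1, M)) (Function('G')(M) = Mul(Rational(-1, 3), Mul(Add(M, -1), Add(M, M))) = Mul(Rational(-1, 3), Mul(Add(-1, M), Mul(2, M))) = Mul(Rational(-1, 3), Mul(2, M, Add(-1, M))) = Mul(Rational(-2, 3), M, Add(-1, M)))
Mul(-42, Add(Function('G')(d), Function('E')(6))) = Mul(-42, Add(Mul(Rational(2, 3), 0, Add(1, Mul(-1, 0))), Add(-5, Mul(2, Pow(6, 2))))) = Mul(-42, Add(Mul(Rational(2, 3), 0, Add(1, 0)), Add(-5, Mul(2, 36)))) = Mul(-42, Add(Mul(Rational(2, 3), 0, 1), Add(-5, 72))) = Mul(-42, Add(0, 67)) = Mul(-42, 67) = -2814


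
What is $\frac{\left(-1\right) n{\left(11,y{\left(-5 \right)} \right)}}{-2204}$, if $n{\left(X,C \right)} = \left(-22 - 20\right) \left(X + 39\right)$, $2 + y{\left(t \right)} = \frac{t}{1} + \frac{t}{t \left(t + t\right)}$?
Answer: $- \frac{525}{551} \approx -0.95281$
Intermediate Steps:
$y{\left(t \right)} = -2 + t + \frac{1}{2 t}$ ($y{\left(t \right)} = -2 + \left(\frac{t}{1} + \frac{t}{t \left(t + t\right)}\right) = -2 + \left(t 1 + \frac{t}{t 2 t}\right) = -2 + \left(t + \frac{t}{2 t^{2}}\right) = -2 + \left(t + t \frac{1}{2 t^{2}}\right) = -2 + \left(t + \frac{1}{2 t}\right) = -2 + t + \frac{1}{2 t}$)
$n{\left(X,C \right)} = -1638 - 42 X$ ($n{\left(X,C \right)} = - 42 \left(39 + X\right) = -1638 - 42 X$)
$\frac{\left(-1\right) n{\left(11,y{\left(-5 \right)} \right)}}{-2204} = \frac{\left(-1\right) \left(-1638 - 462\right)}{-2204} = - (-1638 - 462) \left(- \frac{1}{2204}\right) = \left(-1\right) \left(-2100\right) \left(- \frac{1}{2204}\right) = 2100 \left(- \frac{1}{2204}\right) = - \frac{525}{551}$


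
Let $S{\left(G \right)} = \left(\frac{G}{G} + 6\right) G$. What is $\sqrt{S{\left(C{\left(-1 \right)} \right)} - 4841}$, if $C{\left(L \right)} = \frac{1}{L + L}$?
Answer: $\frac{i \sqrt{19378}}{2} \approx 69.602 i$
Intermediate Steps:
$C{\left(L \right)} = \frac{1}{2 L}$
$S{\left(G \right)} = 7 G$ ($S{\left(G \right)} = \left(1 + 6\right) G = 7 G$)
$\sqrt{S{\left(C{\left(-1 \right)} \right)} - 4841} = \sqrt{7 \frac{1}{2 \left(-1\right)} - 4841} = \sqrt{7 \cdot \frac{1}{2} \left(-1\right) - 4841} = \sqrt{7 \left(- \frac{1}{2}\right) - 4841} = \sqrt{- \frac{7}{2} - 4841} = \sqrt{- \frac{9689}{2}} = \frac{i \sqrt{19378}}{2}$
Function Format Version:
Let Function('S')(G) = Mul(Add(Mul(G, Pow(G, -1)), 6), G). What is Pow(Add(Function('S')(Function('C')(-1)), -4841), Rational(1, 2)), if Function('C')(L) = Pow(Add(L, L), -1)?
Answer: Mul(Rational(1, 2), I, Pow(19378, Rational(1, 2))) ≈ Mul(69.602, I)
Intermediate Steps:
Function('C')(L) = Mul(Rational(1, 2), Pow(L, -1)) (Function('C')(L) = Pow(Mul(2, L), -1) = Mul(Rational(1, 2), Pow(L, -1)))
Function('S')(G) = Mul(7, G) (Function('S')(G) = Mul(Add(1, 6), G) = Mul(7, G))
Pow(Add(Function('S')(Function('C')(-1)), -4841), Rational(1, 2)) = Pow(Add(Mul(7, Mul(Rational(1, 2), Pow(-1, -1))), -4841), Rational(1, 2)) = Pow(Add(Mul(7, Mul(Rational(1, 2), -1)), -4841), Rational(1, 2)) = Pow(Add(Mul(7, Rational(-1, 2)), -4841), Rational(1, 2)) = Pow(Add(Rational(-7, 2), -4841), Rational(1, 2)) = Pow(Rational(-9689, 2), Rational(1, 2)) = Mul(Rational(1, 2), I, Pow(19378, Rational(1, 2)))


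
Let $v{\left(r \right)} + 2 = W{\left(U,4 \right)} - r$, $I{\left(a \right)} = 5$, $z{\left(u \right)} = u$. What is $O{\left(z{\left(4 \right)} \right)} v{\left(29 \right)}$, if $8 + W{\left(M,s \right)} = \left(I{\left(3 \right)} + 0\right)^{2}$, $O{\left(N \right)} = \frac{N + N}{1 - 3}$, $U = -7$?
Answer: $56$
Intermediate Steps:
$O{\left(N \right)} = - N$ ($O{\left(N \right)} = \frac{2 N}{-2} = 2 N \left(- \frac{1}{2}\right) = - N$)
$W{\left(M,s \right)} = 17$ ($W{\left(M,s \right)} = -8 + \left(5 + 0\right)^{2} = -8 + 5^{2} = -8 + 25 = 17$)
$v{\left(r \right)} = 15 - r$ ($v{\left(r \right)} = -2 - \left(-17 + r\right) = 15 - r$)
$O{\left(z{\left(4 \right)} \right)} v{\left(29 \right)} = \left(-1\right) 4 \left(15 - 29\right) = - 4 \left(15 - 29\right) = \left(-4\right) \left(-14\right) = 56$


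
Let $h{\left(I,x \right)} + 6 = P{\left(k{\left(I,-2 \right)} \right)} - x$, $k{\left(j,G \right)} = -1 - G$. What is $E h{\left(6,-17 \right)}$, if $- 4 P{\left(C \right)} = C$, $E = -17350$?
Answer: $- \frac{373025}{2} \approx -1.8651 \cdot 10^{5}$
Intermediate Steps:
$P{\left(C \right)} = - \frac{C}{4}$
$h{\left(I,x \right)} = - \frac{25}{4} - x$ ($h{\left(I,x \right)} = -6 - \left(x + \frac{-1 - -2}{4}\right) = -6 - \left(x + \frac{-1 + 2}{4}\right) = -6 - \left(\frac{1}{4} + x\right) = - \frac{25}{4} - x$)
$E h{\left(6,-17 \right)} = - 17350 \left(- \frac{25}{4} - -17\right) = - 17350 \left(- \frac{25}{4} + 17\right) = \left(-17350\right) \frac{43}{4} = - \frac{373025}{2}$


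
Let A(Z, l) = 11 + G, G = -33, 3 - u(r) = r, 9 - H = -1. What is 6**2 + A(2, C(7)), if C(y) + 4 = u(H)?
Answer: 14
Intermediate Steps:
H = 10 (H = 9 - 1*(-1) = 9 + 1 = 10)
u(r) = 3 - r
C(y) = -11 (C(y) = -4 + (3 - 1*10) = -4 + (3 - 10) = -4 - 7 = -11)
A(Z, l) = -22 (A(Z, l) = 11 - 33 = -22)
6**2 + A(2, C(7)) = 6**2 - 22 = 36 - 22 = 14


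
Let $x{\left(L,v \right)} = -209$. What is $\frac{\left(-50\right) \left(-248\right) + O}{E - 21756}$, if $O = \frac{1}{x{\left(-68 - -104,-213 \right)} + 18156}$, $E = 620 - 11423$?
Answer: $- \frac{222542801}{584336373} \approx -0.38085$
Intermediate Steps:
$E = -10803$ ($E = 620 - 11423 = -10803$)
$O = \frac{1}{17947}$ ($O = \frac{1}{-209 + 18156} = \frac{1}{17947} \approx 5.572 \cdot 10^{-5}$)
$\frac{\left(-50\right) \left(-248\right) + O}{E - 21756} = \frac{\left(-50\right) \left(-248\right) + \frac{1}{17947}}{-10803 - 21756} = \frac{12400 + \frac{1}{17947}}{-32559} = \frac{222542801}{17947} \left(- \frac{1}{32559}\right) = - \frac{222542801}{584336373}$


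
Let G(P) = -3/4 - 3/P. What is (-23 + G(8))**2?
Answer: 37249/64 ≈ 582.02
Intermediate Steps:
G(P) = -3/4 - 3/P (G(P) = -3*1/4 - 3/P = -3/4 - 3/P)
(-23 + G(8))**2 = (-23 + (-3/4 - 3/8))**2 = (-23 - 9/8)**2 = (-193/8)**2 = 37249/64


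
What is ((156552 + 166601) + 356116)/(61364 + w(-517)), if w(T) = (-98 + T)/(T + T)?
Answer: 702364146/63450991 ≈ 11.069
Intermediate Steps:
w(T) = (-98 + T)/(2*T) (w(T) = (-98 + T)/((2*T)) = (-98 + T)*(1/(2*T)) = (-98 + T)/(2*T))
((156552 + 166601) + 356116)/(61364 + w(-517)) = ((156552 + 166601) + 356116)/(61364 + (½)*(-98 - 517)/(-517)) = (323153 + 356116)/(61364 + (½)*(-1/517)*(-615)) = 679269/(61364 + 615/1034) = 679269/(63450991/1034) = 679269*(1034/63450991) = 702364146/63450991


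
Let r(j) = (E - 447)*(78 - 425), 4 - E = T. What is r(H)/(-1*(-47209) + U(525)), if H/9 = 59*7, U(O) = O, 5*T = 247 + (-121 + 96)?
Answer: 845639/238670 ≈ 3.5431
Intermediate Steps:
T = 222/5 (T = (247 + (-121 + 96))/5 = (247 - 25)/5 = (⅕)*222 = 222/5 ≈ 44.400)
E = -202/5 (E = 4 - 1*222/5 = 4 - 222/5 = -202/5 ≈ -40.400)
H = 3717 (H = 9*(59*7) = 9*413 = 3717)
r(j) = 845639/5 (r(j) = (-202/5 - 447)*(78 - 425) = -2437/5*(-347) = 845639/5)
r(H)/(-1*(-47209) + U(525)) = 845639/(5*(-1*(-47209) + 525)) = 845639/(5*(47209 + 525)) = (845639/5)/47734 = (845639/5)*(1/47734) = 845639/238670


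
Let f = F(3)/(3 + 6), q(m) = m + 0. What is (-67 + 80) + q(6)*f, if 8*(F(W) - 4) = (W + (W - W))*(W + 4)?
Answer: 209/12 ≈ 17.417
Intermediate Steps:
q(m) = m
F(W) = 4 + W*(4 + W)/8 (F(W) = 4 + ((W + (W - W))*(W + 4))/8 = 4 + ((W + 0)*(4 + W))/8 = 4 + (W*(4 + W))/8 = 4 + W*(4 + W)/8)
f = 53/72 (f = (4 + (1/2)*3 + (1/8)*3**2)/(3 + 6) = (4 + 3/2 + (1/8)*9)/9 = (4 + 3/2 + 9/8)/9 = (1/9)*(53/8) = 53/72 ≈ 0.73611)
(-67 + 80) + q(6)*f = (-67 + 80) + 6*(53/72) = 13 + 53/12 = 209/12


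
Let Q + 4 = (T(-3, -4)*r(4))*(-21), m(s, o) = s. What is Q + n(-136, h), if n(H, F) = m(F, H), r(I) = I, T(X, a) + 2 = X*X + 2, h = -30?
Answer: -790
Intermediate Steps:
T(X, a) = X² (T(X, a) = -2 + (X*X + 2) = -2 + (X² + 2) = -2 + (2 + X²) = X²)
n(H, F) = F
Q = -760 (Q = -4 + ((-3)²*4)*(-21) = -4 + (9*4)*(-21) = -4 + 36*(-21) = -4 - 756 = -760)
Q + n(-136, h) = -760 - 30 = -790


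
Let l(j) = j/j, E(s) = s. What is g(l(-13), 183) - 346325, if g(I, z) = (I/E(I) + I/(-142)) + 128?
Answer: -49159833/142 ≈ -3.4620e+5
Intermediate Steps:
l(j) = 1
g(I, z) = 129 - I/142 (g(I, z) = (I/I + I/(-142)) + 128 = (1 + I*(-1/142)) + 128 = (1 - I/142) + 128 = 129 - I/142)
g(l(-13), 183) - 346325 = (129 - 1/142*1) - 346325 = (129 - 1/142) - 346325 = 18317/142 - 346325 = -49159833/142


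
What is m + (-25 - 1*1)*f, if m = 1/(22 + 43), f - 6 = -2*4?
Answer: 3381/65 ≈ 52.015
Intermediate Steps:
f = -2 (f = 6 - 2*4 = 6 - 8 = -2)
m = 1/65 ≈ 0.015385
m + (-25 - 1*1)*f = 1/65 + (-25 - 1*1)*(-2) = 1/65 + (-25 - 1)*(-2) = 1/65 - 26*(-2) = 1/65 + 52 = 3381/65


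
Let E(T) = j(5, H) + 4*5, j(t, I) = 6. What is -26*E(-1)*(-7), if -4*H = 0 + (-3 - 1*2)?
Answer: 4732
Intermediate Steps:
H = 5/4 (H = -(0 + (-3 - 1*2))/4 = -(0 + (-3 - 2))/4 = -(0 - 5)/4 = -1/4*(-5) = 5/4 ≈ 1.2500)
E(T) = 26 (E(T) = 6 + 4*5 = 6 + 20 = 26)
-26*E(-1)*(-7) = -26*26*(-7) = -676*(-7) = 4732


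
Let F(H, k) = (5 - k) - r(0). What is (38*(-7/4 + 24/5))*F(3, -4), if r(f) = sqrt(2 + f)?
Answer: 10431/10 - 1159*sqrt(2)/10 ≈ 879.19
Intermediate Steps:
F(H, k) = 5 - k - sqrt(2) (F(H, k) = (5 - k) - sqrt(2 + 0) = (5 - k) - sqrt(2) = 5 - k - sqrt(2))
(38*(-7/4 + 24/5))*F(3, -4) = (38*(-7/4 + 24/5))*(5 - 1*(-4) - sqrt(2)) = (38*(-7*1/4 + 24*(1/5)))*(5 + 4 - sqrt(2)) = (38*(-7/4 + 24/5))*(9 - sqrt(2)) = (38*(61/20))*(9 - sqrt(2)) = 1159*(9 - sqrt(2))/10 = 10431/10 - 1159*sqrt(2)/10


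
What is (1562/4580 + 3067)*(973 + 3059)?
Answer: 14160809376/1145 ≈ 1.2368e+7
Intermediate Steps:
(1562/4580 + 3067)*(973 + 3059) = (1562*(1/4580) + 3067)*4032 = (781/2290 + 3067)*4032 = (7024211/2290)*4032 = 14160809376/1145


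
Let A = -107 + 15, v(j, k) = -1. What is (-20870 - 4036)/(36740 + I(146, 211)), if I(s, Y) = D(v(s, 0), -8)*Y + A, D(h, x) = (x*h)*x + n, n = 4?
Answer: -4151/3998 ≈ -1.0383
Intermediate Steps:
D(h, x) = 4 + h*x² (D(h, x) = (x*h)*x + 4 = (h*x)*x + 4 = h*x² + 4 = 4 + h*x²)
A = -92
I(s, Y) = -92 - 60*Y (I(s, Y) = (4 - 1*(-8)²)*Y - 92 = (4 - 1*64)*Y - 92 = (4 - 64)*Y - 92 = -60*Y - 92 = -92 - 60*Y)
(-20870 - 4036)/(36740 + I(146, 211)) = (-20870 - 4036)/(36740 + (-92 - 60*211)) = -24906/(36740 + (-92 - 12660)) = -24906/(36740 - 12752) = -24906/23988 = -24906*1/23988 = -4151/3998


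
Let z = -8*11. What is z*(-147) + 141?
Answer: 13077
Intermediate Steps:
z = -88
z*(-147) + 141 = -88*(-147) + 141 = 12936 + 141 = 13077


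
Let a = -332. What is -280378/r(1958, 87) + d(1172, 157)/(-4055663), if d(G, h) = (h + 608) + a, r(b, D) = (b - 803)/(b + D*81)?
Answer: -292564391983691/133836879 ≈ -2.1860e+6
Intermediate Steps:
r(b, D) = (-803 + b)/(b + 81*D)
d(G, h) = 276 + h (d(G, h) = (h + 608) - 332 = (608 + h) - 332 = 276 + h)
-280378/r(1958, 87) + d(1172, 157)/(-4055663) = -280378*(1958 + 81*87)/(-803 + 1958) + (276 + 157)/(-4055663) = -280378/(1155/(1958 + 7047)) + 433*(-1/4055663) = -280378/(1155/9005) - 433/4055663 = -280378/((1/9005)*1155) - 433/4055663 = -280378/231/1801 - 433/4055663 = -280378*1801/231 - 433/4055663 = -72137254/33 - 433/4055663 = -292564391983691/133836879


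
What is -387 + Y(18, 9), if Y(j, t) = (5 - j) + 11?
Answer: -389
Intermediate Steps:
Y(j, t) = 16 - j
-387 + Y(18, 9) = -387 + (16 - 1*18) = -387 + (16 - 18) = -387 - 2 = -389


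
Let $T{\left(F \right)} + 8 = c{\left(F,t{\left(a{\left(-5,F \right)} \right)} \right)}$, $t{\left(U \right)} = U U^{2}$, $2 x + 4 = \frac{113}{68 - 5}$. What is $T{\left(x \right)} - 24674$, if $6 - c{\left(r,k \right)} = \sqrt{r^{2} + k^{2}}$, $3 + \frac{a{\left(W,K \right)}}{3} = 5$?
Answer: $-24676 - \frac{\sqrt{740729977}}{126} \approx -24892.0$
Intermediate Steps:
$a{\left(W,K \right)} = 6$ ($a{\left(W,K \right)} = -9 + 3 \cdot 5 = -9 + 15 = 6$)
$x = - \frac{139}{126}$ ($x = -2 + \frac{113 \frac{1}{68 - 5}}{2} = -2 + \frac{113 \cdot \frac{1}{63}}{2} = -2 + \frac{1}{2} \cdot \frac{113}{63} = -2 + \frac{113}{126} = - \frac{139}{126} \approx -1.1032$)
$t{\left(U \right)} = U^{3}$
$c{\left(r,k \right)} = 6 - \sqrt{k^{2} + r^{2}}$ ($c{\left(r,k \right)} = 6 - \sqrt{r^{2} + k^{2}} = 6 - \sqrt{k^{2} + r^{2}}$)
$T{\left(F \right)} = -2 - \sqrt{46656 + F^{2}}$ ($T{\left(F \right)} = -8 - \left(-6 + \sqrt{\left(6^{3}\right)^{2} + F^{2}}\right) = -8 - \left(-6 + \sqrt{216^{2} + F^{2}}\right) = -8 - \left(-6 + \sqrt{46656 + F^{2}}\right) = -2 - \sqrt{46656 + F^{2}}$)
$T{\left(x \right)} - 24674 = \left(-2 - \sqrt{46656 + \left(- \frac{139}{126}\right)^{2}}\right) - 24674 = \left(-2 - \sqrt{46656 + \frac{19321}{15876}}\right) - 24674 = \left(-2 - \sqrt{\frac{740729977}{15876}}\right) - 24674 = \left(-2 - \frac{\sqrt{740729977}}{126}\right) - 24674 = -24676 - \frac{\sqrt{740729977}}{126}$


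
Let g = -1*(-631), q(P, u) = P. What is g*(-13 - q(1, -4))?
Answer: -8834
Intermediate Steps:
g = 631
g*(-13 - q(1, -4)) = 631*(-13 - 1*1) = 631*(-13 - 1) = 631*(-14) = -8834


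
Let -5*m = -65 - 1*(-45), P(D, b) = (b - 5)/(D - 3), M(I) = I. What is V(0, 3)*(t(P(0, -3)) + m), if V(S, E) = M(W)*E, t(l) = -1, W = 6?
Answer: 54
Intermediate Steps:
P(D, b) = (-5 + b)/(-3 + D)
m = 4 (m = -(-65 - 1*(-45))/5 = -(-65 + 45)/5 = -⅕*(-20) = 4)
V(S, E) = 6*E
V(0, 3)*(t(P(0, -3)) + m) = (6*3)*(-1 + 4) = 18*3 = 54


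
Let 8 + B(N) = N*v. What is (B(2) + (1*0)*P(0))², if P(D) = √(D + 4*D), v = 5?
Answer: 4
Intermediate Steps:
B(N) = -8 + 5*N (B(N) = -8 + N*5 = -8 + 5*N)
P(D) = √5*√D (P(D) = √(5*D) = √5*√D)
(B(2) + (1*0)*P(0))² = ((-8 + 5*2) + (1*0)*(√5*√0))² = ((-8 + 10) + 0*(√5*0))² = (2 + 0*0)² = (2 + 0)² = 2² = 4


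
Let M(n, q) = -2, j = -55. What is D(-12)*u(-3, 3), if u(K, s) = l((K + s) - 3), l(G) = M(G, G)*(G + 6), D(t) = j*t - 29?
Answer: -3786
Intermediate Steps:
D(t) = -29 - 55*t (D(t) = -55*t - 29 = -29 - 55*t)
l(G) = -12 - 2*G (l(G) = -2*(G + 6) = -2*(6 + G) = -12 - 2*G)
u(K, s) = -6 - 2*K - 2*s (u(K, s) = -12 - 2*((K + s) - 3) = -12 - 2*(-3 + K + s) = -12 + (6 - 2*K - 2*s) = -6 - 2*K - 2*s)
D(-12)*u(-3, 3) = (-29 - 55*(-12))*(-6 - 2*(-3) - 2*3) = (-29 + 660)*(-6 + 6 - 6) = 631*(-6) = -3786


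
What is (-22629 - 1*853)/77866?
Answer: -11741/38933 ≈ -0.30157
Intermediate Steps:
(-22629 - 1*853)/77866 = (-22629 - 853)*(1/77866) = -23482*1/77866 = -11741/38933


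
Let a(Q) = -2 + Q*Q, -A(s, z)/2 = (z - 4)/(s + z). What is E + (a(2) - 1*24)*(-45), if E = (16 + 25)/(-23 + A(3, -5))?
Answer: 31639/32 ≈ 988.72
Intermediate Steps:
A(s, z) = -2*(-4 + z)/(s + z) (A(s, z) = -2*(z - 4)/(s + z) = -2*(-4 + z)/(s + z))
E = -41/32 (E = (16 + 25)/(-23 + 2*(4 - 1*(-5))/(3 - 5)) = 41/(-23 + 2*(4 + 5)/(-2)) = 41/(-23 + 2*(-1/2)*9) = 41/(-23 - 9) = 41/(-32) = 41*(-1/32) = -41/32 ≈ -1.2813)
a(Q) = -2 + Q**2
E + (a(2) - 1*24)*(-45) = -41/32 + ((-2 + 2**2) - 1*24)*(-45) = -41/32 + ((-2 + 4) - 24)*(-45) = -41/32 + (2 - 24)*(-45) = -41/32 - 22*(-45) = -41/32 + 990 = 31639/32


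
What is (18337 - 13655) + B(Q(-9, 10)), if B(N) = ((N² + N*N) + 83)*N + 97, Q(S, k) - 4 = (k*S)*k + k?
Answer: -1391081671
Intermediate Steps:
Q(S, k) = 4 + k + S*k² (Q(S, k) = 4 + ((k*S)*k + k) = 4 + ((S*k)*k + k) = 4 + (S*k² + k) = 4 + (k + S*k²) = 4 + k + S*k²)
B(N) = 97 + N*(83 + 2*N²) (B(N) = ((N² + N²) + 83)*N + 97 = (2*N² + 83)*N + 97 = (83 + 2*N²)*N + 97 = N*(83 + 2*N²) + 97 = 97 + N*(83 + 2*N²))
(18337 - 13655) + B(Q(-9, 10)) = (18337 - 13655) + (97 + 2*(4 + 10 - 9*10²)³ + 83*(4 + 10 - 9*10²)) = 4682 + (97 + 2*(4 + 10 - 9*100)³ + 83*(4 + 10 - 9*100)) = 4682 + (97 + 2*(4 + 10 - 900)³ + 83*(4 + 10 - 900)) = 4682 + (97 + 2*(-886)³ + 83*(-886)) = 4682 + (97 + 2*(-695506456) - 73538) = 4682 + (97 - 1391012912 - 73538) = 4682 - 1391086353 = -1391081671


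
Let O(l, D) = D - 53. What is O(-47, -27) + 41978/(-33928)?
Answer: -1378109/16964 ≈ -81.237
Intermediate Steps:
O(l, D) = -53 + D
O(-47, -27) + 41978/(-33928) = (-53 - 27) + 41978/(-33928) = -80 + 41978*(-1/33928) = -80 - 20989/16964 = -1378109/16964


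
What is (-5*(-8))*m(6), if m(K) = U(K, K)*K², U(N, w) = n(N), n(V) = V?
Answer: 8640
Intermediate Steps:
U(N, w) = N
m(K) = K³ (m(K) = K*K² = K³)
(-5*(-8))*m(6) = -5*(-8)*6³ = 40*216 = 8640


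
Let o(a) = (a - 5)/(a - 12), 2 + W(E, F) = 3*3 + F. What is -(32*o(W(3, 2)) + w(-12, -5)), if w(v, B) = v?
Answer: 164/3 ≈ 54.667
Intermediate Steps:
W(E, F) = 7 + F (W(E, F) = -2 + (3*3 + F) = -2 + (9 + F) = 7 + F)
o(a) = (-5 + a)/(-12 + a)
-(32*o(W(3, 2)) + w(-12, -5)) = -(32*((-5 + (7 + 2))/(-12 + (7 + 2))) - 12) = -(32*((-5 + 9)/(-12 + 9)) - 12) = -(32*(4/(-3)) - 12) = -(32*(-⅓*4) - 12) = -(32*(-4/3) - 12) = -(-128/3 - 12) = -1*(-164/3) = 164/3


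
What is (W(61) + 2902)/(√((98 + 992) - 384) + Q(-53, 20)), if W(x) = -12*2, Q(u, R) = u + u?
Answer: -152534/5265 - 1439*√706/5265 ≈ -36.233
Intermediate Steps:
Q(u, R) = 2*u
W(x) = -24
(W(61) + 2902)/(√((98 + 992) - 384) + Q(-53, 20)) = (-24 + 2902)/(√((98 + 992) - 384) + 2*(-53)) = 2878/(√(1090 - 384) - 106) = 2878/(√706 - 106) = 2878/(-106 + √706)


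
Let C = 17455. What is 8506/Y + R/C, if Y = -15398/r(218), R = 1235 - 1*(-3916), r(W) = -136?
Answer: 10135769189/134386045 ≈ 75.423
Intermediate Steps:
R = 5151 (R = 1235 + 3916 = 5151)
Y = 7699/68 (Y = -15398/(-136) = -15398*(-1/136) = 7699/68 ≈ 113.22)
8506/Y + R/C = 8506/(7699/68) + 5151/17455 = 8506*(68/7699) + 5151*(1/17455) = 578408/7699 + 5151/17455 = 10135769189/134386045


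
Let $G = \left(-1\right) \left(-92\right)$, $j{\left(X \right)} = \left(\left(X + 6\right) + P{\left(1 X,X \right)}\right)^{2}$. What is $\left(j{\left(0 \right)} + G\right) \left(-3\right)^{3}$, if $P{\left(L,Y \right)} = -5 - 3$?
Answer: $-2592$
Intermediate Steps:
$P{\left(L,Y \right)} = -8$ ($P{\left(L,Y \right)} = -5 - 3 = -8$)
$j{\left(X \right)} = \left(-2 + X\right)^{2}$ ($j{\left(X \right)} = \left(\left(X + 6\right) - 8\right)^{2} = \left(\left(6 + X\right) - 8\right)^{2} = \left(-2 + X\right)^{2}$)
$G = 92$
$\left(j{\left(0 \right)} + G\right) \left(-3\right)^{3} = \left(\left(-2 + 0\right)^{2} + 92\right) \left(-3\right)^{3} = \left(\left(-2\right)^{2} + 92\right) \left(-27\right) = \left(4 + 92\right) \left(-27\right) = 96 \left(-27\right) = -2592$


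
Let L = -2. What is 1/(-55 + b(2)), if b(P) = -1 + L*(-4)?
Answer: -1/48 ≈ -0.020833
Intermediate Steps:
b(P) = 7 (b(P) = -1 - 2*(-4) = -1 + 8 = 7)
1/(-55 + b(2)) = 1/(-55 + 7) = 1/(-48) = -1/48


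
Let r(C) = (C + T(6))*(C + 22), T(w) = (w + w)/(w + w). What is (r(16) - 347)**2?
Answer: 89401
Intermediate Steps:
T(w) = 1 (T(w) = (2*w)/((2*w)) = (2*w)*(1/(2*w)) = 1)
r(C) = (1 + C)*(22 + C) (r(C) = (C + 1)*(C + 22) = (1 + C)*(22 + C))
(r(16) - 347)**2 = ((22 + 16**2 + 23*16) - 347)**2 = ((22 + 256 + 368) - 347)**2 = (646 - 347)**2 = 299**2 = 89401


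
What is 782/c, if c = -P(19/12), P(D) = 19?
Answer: -782/19 ≈ -41.158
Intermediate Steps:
c = -19 (c = -1*19 = -19)
782/c = 782/(-19) = 782*(-1/19) = -782/19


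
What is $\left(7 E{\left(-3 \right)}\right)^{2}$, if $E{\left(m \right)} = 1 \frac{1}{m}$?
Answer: $\frac{49}{9} \approx 5.4444$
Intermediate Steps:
$E{\left(m \right)} = \frac{1}{m}$
$\left(7 E{\left(-3 \right)}\right)^{2} = \left(\frac{7}{-3}\right)^{2} = \left(7 \left(- \frac{1}{3}\right)\right)^{2} = \left(- \frac{7}{3}\right)^{2} = \frac{49}{9}$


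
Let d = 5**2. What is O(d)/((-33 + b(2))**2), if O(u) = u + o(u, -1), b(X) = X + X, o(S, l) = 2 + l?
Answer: 26/841 ≈ 0.030916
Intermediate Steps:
b(X) = 2*X
d = 25
O(u) = 1 + u (O(u) = u + (2 - 1) = u + 1 = 1 + u)
O(d)/((-33 + b(2))**2) = (1 + 25)/((-33 + 2*2)**2) = 26/((-33 + 4)**2) = 26/((-29)**2) = 26/841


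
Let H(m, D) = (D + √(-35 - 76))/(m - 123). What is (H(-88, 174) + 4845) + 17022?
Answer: 4613763/211 - I*√111/211 ≈ 21866.0 - 0.049932*I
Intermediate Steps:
H(m, D) = (D + I*√111)/(-123 + m) (H(m, D) = (D + √(-111))/(-123 + m) = (D + I*√111)/(-123 + m))
(H(-88, 174) + 4845) + 17022 = ((174 + I*√111)/(-123 - 88) + 4845) + 17022 = ((174 + I*√111)/(-211) + 4845) + 17022 = (-(174 + I*√111)/211 + 4845) + 17022 = ((-174/211 - I*√111/211) + 4845) + 17022 = (1022121/211 - I*√111/211) + 17022 = 4613763/211 - I*√111/211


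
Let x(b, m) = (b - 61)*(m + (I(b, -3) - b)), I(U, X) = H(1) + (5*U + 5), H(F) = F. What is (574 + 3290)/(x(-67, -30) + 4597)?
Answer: 1288/13991 ≈ 0.092059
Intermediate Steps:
I(U, X) = 6 + 5*U (I(U, X) = 1 + (5*U + 5) = 1 + (5 + 5*U) = 6 + 5*U)
x(b, m) = (-61 + b)*(6 + m + 4*b) (x(b, m) = (b - 61)*(m + ((6 + 5*b) - b)) = (-61 + b)*(m + (6 + 4*b)) = (-61 + b)*(6 + m + 4*b))
(574 + 3290)/(x(-67, -30) + 4597) = (574 + 3290)/((-366 - 238*(-67) - 61*(-30) + 4*(-67)² - 67*(-30)) + 4597) = 3864/((-366 + 15946 + 1830 + 4*4489 + 2010) + 4597) = 3864/((-366 + 15946 + 1830 + 17956 + 2010) + 4597) = 3864/(37376 + 4597) = 3864/41973 = 3864*(1/41973) = 1288/13991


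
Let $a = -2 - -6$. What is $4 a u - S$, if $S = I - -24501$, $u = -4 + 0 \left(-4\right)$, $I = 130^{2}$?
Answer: $-41465$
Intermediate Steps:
$I = 16900$
$a = 4$ ($a = -2 + 6 = 4$)
$u = -4$ ($u = -4 + 0 = -4$)
$S = 41401$ ($S = 16900 - -24501 = 16900 + 24501 = 41401$)
$4 a u - S = 4 \cdot 4 \left(-4\right) - 41401 = 16 \left(-4\right) - 41401 = -64 - 41401 = -41465$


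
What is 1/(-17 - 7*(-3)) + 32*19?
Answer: 2433/4 ≈ 608.25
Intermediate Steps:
1/(-17 - 7*(-3)) + 32*19 = 1/(-17 + 21) + 608 = 1/4 + 608 = 2433/4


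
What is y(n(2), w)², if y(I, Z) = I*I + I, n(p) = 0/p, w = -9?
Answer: 0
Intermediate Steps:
n(p) = 0
y(I, Z) = I + I² (y(I, Z) = I² + I = I + I²)
y(n(2), w)² = (0*(1 + 0))² = (0*1)² = 0² = 0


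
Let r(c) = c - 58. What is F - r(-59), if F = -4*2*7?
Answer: 61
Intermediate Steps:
r(c) = -58 + c
F = -56 (F = -8*7 = -56)
F - r(-59) = -56 - (-58 - 59) = -56 - 1*(-117) = -56 + 117 = 61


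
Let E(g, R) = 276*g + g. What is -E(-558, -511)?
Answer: 154566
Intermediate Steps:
E(g, R) = 277*g
-E(-558, -511) = -277*(-558) = -1*(-154566) = 154566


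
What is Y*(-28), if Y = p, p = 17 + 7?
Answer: -672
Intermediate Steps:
p = 24
Y = 24
Y*(-28) = 24*(-28) = -672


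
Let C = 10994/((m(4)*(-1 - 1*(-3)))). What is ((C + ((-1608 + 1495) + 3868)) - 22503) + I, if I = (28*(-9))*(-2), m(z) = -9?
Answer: -169693/9 ≈ -18855.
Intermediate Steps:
C = -5497/9 (C = 10994/((-9*(-1 - 1*(-3)))) = 10994/((-9*(-1 + 3))) = 10994/((-9*2)) = 10994/(-18) = 10994*(-1/18) = -5497/9 ≈ -610.78)
I = 504 (I = -252*(-2) = 504)
((C + ((-1608 + 1495) + 3868)) - 22503) + I = ((-5497/9 + ((-1608 + 1495) + 3868)) - 22503) + 504 = ((-5497/9 + (-113 + 3868)) - 22503) + 504 = ((-5497/9 + 3755) - 22503) + 504 = (28298/9 - 22503) + 504 = -174229/9 + 504 = -169693/9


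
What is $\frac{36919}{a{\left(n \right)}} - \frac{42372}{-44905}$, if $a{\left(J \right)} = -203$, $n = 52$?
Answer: $- \frac{235606597}{1302245} \approx -180.92$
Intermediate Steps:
$\frac{36919}{a{\left(n \right)}} - \frac{42372}{-44905} = \frac{36919}{-203} - \frac{42372}{-44905} = 36919 \left(- \frac{1}{203}\right) - - \frac{42372}{44905} = - \frac{36919}{203} + \frac{42372}{44905} = - \frac{235606597}{1302245}$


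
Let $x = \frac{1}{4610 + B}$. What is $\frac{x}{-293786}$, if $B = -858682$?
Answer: $\frac{1}{250914396592} \approx 3.9854 \cdot 10^{-12}$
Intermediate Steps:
$x = - \frac{1}{854072}$ ($x = \frac{1}{4610 - 858682} = \frac{1}{-854072} = - \frac{1}{854072} \approx -1.1709 \cdot 10^{-6}$)
$\frac{x}{-293786} = - \frac{1}{854072 \left(-293786\right)} = \left(- \frac{1}{854072}\right) \left(- \frac{1}{293786}\right) = \frac{1}{250914396592}$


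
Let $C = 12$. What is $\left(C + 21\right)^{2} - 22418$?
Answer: $-21329$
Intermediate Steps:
$\left(C + 21\right)^{2} - 22418 = \left(12 + 21\right)^{2} - 22418 = 33^{2} - 22418 = 1089 - 22418 = -21329$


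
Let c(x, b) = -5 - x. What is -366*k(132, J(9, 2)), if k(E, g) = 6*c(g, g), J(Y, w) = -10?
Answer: -10980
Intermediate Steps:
k(E, g) = -30 - 6*g (k(E, g) = 6*(-5 - g) = -30 - 6*g)
-366*k(132, J(9, 2)) = -366*(-30 - 6*(-10)) = -366*(-30 + 60) = -366*30 = -10980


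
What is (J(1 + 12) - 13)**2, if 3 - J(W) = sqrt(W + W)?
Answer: (10 + sqrt(26))**2 ≈ 227.98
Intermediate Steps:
J(W) = 3 - sqrt(2)*sqrt(W) (J(W) = 3 - sqrt(W + W) = 3 - sqrt(2*W) = 3 - sqrt(2)*sqrt(W))
(J(1 + 12) - 13)**2 = ((3 - sqrt(2)*sqrt(1 + 12)) - 13)**2 = ((3 - sqrt(2)*sqrt(13)) - 13)**2 = ((3 - sqrt(26)) - 13)**2 = (-10 - sqrt(26))**2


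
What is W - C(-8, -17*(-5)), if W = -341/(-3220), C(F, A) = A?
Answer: -273359/3220 ≈ -84.894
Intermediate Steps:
W = 341/3220 (W = -341*(-1/3220) = 341/3220 ≈ 0.10590)
W - C(-8, -17*(-5)) = 341/3220 - (-17)*(-5) = 341/3220 - 1*85 = 341/3220 - 85 = -273359/3220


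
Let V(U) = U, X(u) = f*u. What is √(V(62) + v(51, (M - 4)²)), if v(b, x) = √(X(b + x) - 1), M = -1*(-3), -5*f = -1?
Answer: √(1550 + 5*√235)/5 ≈ 8.0663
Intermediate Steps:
f = ⅕ (f = -⅕*(-1) = ⅕ ≈ 0.20000)
M = 3
X(u) = u/5
v(b, x) = √(-1 + b/5 + x/5) (v(b, x) = √((b + x)/5 - 1) = √((b/5 + x/5) - 1) = √(-1 + b/5 + x/5))
√(V(62) + v(51, (M - 4)²)) = √(62 + √(-25 + 5*51 + 5*(3 - 4)²)/5) = √(62 + √(-25 + 255 + 5*(-1)²)/5) = √(62 + √(-25 + 255 + 5*1)/5) = √(62 + √(-25 + 255 + 5)/5) = √(62 + √235/5)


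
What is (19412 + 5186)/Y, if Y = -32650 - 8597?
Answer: -24598/41247 ≈ -0.59636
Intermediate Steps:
Y = -41247
(19412 + 5186)/Y = (19412 + 5186)/(-41247) = 24598*(-1/41247) = -24598/41247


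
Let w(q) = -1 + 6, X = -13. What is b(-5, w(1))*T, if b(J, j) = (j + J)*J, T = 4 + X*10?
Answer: 0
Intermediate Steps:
T = -126 (T = 4 - 13*10 = 4 - 130 = -126)
w(q) = 5
b(J, j) = J*(J + j) (b(J, j) = (J + j)*J = J*(J + j))
b(-5, w(1))*T = -5*(-5 + 5)*(-126) = -5*0*(-126) = 0*(-126) = 0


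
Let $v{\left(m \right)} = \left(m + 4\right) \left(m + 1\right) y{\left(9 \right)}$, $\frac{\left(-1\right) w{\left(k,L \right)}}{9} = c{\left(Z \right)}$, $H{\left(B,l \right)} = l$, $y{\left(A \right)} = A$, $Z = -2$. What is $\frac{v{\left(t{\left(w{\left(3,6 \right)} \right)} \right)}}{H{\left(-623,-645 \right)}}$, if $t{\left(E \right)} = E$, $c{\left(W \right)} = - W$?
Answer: $- \frac{714}{215} \approx -3.3209$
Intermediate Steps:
$w{\left(k,L \right)} = -18$ ($w{\left(k,L \right)} = - 9 \left(\left(-1\right) \left(-2\right)\right) = \left(-9\right) 2 = -18$)
$v{\left(m \right)} = 9 \left(1 + m\right) \left(4 + m\right)$ ($v{\left(m \right)} = \left(m + 4\right) \left(m + 1\right) 9 = \left(4 + m\right) \left(1 + m\right) 9 = \left(1 + m\right) \left(4 + m\right) 9 = 9 \left(1 + m\right) \left(4 + m\right)$)
$\frac{v{\left(t{\left(w{\left(3,6 \right)} \right)} \right)}}{H{\left(-623,-645 \right)}} = \frac{36 + 9 \left(-18\right)^{2} + 45 \left(-18\right)}{-645} = \left(36 + 9 \cdot 324 - 810\right) \left(- \frac{1}{645}\right) = \left(36 + 2916 - 810\right) \left(- \frac{1}{645}\right) = 2142 \left(- \frac{1}{645}\right) = - \frac{714}{215}$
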